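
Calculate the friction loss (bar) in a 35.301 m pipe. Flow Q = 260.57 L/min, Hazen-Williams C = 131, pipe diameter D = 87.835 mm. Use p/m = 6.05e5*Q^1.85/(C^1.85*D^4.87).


Q^1.85 = 29475
C^1.85 = 8259.5
D^4.87 = 2.9219e+09
p/m = 0.00073893 bar/m
p_total = 0.00073893 * 35.301 = 0.026085 bar

0.026085 bar


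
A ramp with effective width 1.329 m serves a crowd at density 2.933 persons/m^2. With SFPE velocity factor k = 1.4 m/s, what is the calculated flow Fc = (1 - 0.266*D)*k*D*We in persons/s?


1 - 0.266*D = 1 - 0.266*2.933 = 0.21982
Fs = 0.21982 * 1.4 * 2.933 = 0.90263 persons/(s*m)
Fc = 0.90263 * 1.329 = 1.1996 persons/s

1.1996 persons/s


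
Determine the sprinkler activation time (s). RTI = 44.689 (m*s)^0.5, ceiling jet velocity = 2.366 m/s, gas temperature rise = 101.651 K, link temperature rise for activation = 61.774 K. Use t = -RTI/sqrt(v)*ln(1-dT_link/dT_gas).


dT_link/dT_gas = 0.60771
ln(1 - 0.60771) = -0.93575
t = -44.689 / sqrt(2.366) * -0.93575 = 27.186 s

27.186 s


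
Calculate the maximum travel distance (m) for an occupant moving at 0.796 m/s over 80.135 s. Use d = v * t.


d = 0.796 * 80.135 = 63.787 m

63.787 m


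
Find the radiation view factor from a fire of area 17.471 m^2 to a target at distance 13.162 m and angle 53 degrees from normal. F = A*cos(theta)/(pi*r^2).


cos(53 deg) = 0.60182
pi*r^2 = 544.24
F = 17.471 * 0.60182 / 544.24 = 0.019319

0.019319


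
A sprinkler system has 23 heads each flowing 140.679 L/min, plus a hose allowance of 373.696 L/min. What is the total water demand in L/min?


Sprinkler demand = 23 * 140.679 = 3235.617 L/min
Total = 3235.617 + 373.696 = 3609.313 L/min

3609.313 L/min


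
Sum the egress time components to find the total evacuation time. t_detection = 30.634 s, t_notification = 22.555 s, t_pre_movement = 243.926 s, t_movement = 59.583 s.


Total = 30.634 + 22.555 + 243.926 + 59.583 = 356.698 s

356.698 s


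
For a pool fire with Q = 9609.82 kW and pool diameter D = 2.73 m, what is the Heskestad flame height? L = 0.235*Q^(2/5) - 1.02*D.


Q^(2/5) = 39.182
0.235 * Q^(2/5) = 9.2078
1.02 * D = 2.7846
L = 6.4232 m

6.4232 m


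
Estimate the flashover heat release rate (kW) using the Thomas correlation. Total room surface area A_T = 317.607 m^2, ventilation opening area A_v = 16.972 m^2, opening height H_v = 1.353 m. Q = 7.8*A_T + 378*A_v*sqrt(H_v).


7.8*A_T = 2477.3
sqrt(H_v) = 1.1632
378*A_v*sqrt(H_v) = 7462.3
Q = 2477.3 + 7462.3 = 9939.7 kW

9939.7 kW


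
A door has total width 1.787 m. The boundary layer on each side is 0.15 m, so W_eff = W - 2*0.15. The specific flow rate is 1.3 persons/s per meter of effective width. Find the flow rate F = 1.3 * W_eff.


W_eff = 1.787 - 0.30 = 1.487 m
F = 1.3 * 1.487 = 1.9331 persons/s

1.9331 persons/s


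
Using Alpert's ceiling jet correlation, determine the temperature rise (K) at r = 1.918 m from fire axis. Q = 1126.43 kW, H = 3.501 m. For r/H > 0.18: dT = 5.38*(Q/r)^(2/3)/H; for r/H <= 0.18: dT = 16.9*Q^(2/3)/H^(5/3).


r/H = 1.918 / 3.501 = 0.54784
r/H > 0.18, so dT = 5.38*(Q/r)^(2/3)/H
Q/r = 587.29
(Q/r)^(2/3) = 70.130
dT = 5.38 * 70.130 / 3.501 = 107.77 K

107.77 K


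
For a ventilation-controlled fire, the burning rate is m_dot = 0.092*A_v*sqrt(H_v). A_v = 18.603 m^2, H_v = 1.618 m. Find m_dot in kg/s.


sqrt(H_v) = 1.2720
m_dot = 0.092 * 18.603 * 1.2720 = 2.1770 kg/s

2.1770 kg/s


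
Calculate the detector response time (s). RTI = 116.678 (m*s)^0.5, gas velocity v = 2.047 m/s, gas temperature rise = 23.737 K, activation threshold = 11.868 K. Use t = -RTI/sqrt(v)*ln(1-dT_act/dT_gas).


dT_act/dT_gas = 0.49998
ln(1 - 0.49998) = -0.69311
t = -116.678 / sqrt(2.047) * -0.69311 = 56.524 s

56.524 s


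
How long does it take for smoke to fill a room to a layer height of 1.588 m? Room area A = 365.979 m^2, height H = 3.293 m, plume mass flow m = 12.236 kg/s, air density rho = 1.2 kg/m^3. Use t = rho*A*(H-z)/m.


H - z = 1.705 m
t = 1.2 * 365.979 * 1.705 / 12.236 = 61.196 s

61.196 s


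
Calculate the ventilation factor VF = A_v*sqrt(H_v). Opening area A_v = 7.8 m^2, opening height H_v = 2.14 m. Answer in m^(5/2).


sqrt(H_v) = 1.4629
VF = 7.8 * 1.4629 = 11.410 m^(5/2)

11.410 m^(5/2)


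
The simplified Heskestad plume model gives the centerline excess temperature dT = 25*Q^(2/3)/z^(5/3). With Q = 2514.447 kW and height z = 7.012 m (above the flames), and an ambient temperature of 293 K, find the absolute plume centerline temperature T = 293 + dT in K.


Q^(2/3) = 184.91
z^(5/3) = 25.688
dT = 25 * 184.91 / 25.688 = 179.96 K
T = 293 + 179.96 = 472.96 K

472.96 K


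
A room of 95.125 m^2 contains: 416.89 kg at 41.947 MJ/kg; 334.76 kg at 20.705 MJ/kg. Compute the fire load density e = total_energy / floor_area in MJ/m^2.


Total energy = 416.89*41.947 + 334.76*20.705
= 17487.28 + 6931.206
= 24418.49 MJ
e = 24418.49 / 95.125 = 256.70 MJ/m^2

256.70 MJ/m^2


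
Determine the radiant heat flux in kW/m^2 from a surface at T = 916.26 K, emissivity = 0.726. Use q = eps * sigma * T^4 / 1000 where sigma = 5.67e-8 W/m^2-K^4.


T^4 = 7.0481e+11
q = 0.726 * 5.67e-8 * 7.0481e+11 / 1000 = 29.013 kW/m^2

29.013 kW/m^2


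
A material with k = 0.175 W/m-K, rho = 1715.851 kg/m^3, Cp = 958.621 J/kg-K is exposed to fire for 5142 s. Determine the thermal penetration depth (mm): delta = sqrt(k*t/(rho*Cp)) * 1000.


alpha = 0.175 / (1715.851 * 958.621) = 1.0639e-07 m^2/s
alpha * t = 0.00054707
delta = sqrt(0.00054707) * 1000 = 23.390 mm

23.390 mm


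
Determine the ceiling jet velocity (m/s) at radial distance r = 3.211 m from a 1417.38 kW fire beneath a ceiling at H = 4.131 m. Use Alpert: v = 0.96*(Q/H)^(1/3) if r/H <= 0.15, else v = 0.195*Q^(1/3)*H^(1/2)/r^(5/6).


r/H = 3.211 / 4.131 = 0.77729
r/H > 0.15, so v = 0.195*Q^(1/3)*H^(1/2)/r^(5/6)
Q^(1/3) = 11.233
H^(1/2) = 2.0325
r^(5/6) = 2.6436
v = 0.195 * 11.233 * 2.0325 / 2.6436 = 1.6841 m/s

1.6841 m/s


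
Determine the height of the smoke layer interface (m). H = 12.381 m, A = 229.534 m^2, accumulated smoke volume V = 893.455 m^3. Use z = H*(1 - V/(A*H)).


V/(A*H) = 0.31439
1 - 0.31439 = 0.68561
z = 12.381 * 0.68561 = 8.4885 m

8.4885 m


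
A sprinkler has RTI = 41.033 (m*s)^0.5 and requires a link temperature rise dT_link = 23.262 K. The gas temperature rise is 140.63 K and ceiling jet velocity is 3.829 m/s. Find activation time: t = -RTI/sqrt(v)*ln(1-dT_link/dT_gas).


dT_link/dT_gas = 0.16541
ln(1 - 0.16541) = -0.18082
t = -41.033 / sqrt(3.829) * -0.18082 = 3.7917 s

3.7917 s


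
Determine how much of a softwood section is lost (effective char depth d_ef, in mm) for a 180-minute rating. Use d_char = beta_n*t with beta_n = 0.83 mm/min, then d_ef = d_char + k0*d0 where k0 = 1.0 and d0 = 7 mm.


d_char = 0.83 * 180 = 149.4 mm
d_ef = 149.4 + 1.0*7 = 156.4 mm

156.4 mm


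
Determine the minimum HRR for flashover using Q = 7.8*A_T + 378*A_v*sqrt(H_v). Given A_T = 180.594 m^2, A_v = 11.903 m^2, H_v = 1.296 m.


7.8*A_T = 1408.6
sqrt(H_v) = 1.1384
378*A_v*sqrt(H_v) = 5122.1
Q = 1408.6 + 5122.1 = 6530.8 kW

6530.8 kW


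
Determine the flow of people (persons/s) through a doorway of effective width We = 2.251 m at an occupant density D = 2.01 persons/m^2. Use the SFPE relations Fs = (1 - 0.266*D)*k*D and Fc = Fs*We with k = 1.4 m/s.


1 - 0.266*D = 1 - 0.266*2.01 = 0.46534
Fs = 0.46534 * 1.4 * 2.01 = 1.3095 persons/(s*m)
Fc = 1.3095 * 2.251 = 2.9476 persons/s

2.9476 persons/s


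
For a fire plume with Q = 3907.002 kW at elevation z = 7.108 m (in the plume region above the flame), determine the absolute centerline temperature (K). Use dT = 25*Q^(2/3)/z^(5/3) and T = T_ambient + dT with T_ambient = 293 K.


Q^(2/3) = 248.06
z^(5/3) = 26.277
dT = 25 * 248.06 / 26.277 = 236.01 K
T = 293 + 236.01 = 529.01 K

529.01 K


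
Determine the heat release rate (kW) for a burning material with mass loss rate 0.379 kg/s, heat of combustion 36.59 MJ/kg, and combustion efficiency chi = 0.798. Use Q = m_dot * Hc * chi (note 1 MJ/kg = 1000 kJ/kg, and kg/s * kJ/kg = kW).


Hc = 36.59 MJ/kg = 36.59 * 1000 kJ/kg = 36590 kJ/kg
Q = 0.379 kg/s * 36590 kJ/kg * 0.798 = 11066 kW

11066 kW


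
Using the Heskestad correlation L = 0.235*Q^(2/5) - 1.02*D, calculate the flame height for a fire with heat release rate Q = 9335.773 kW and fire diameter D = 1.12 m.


Q^(2/5) = 38.731
0.235 * Q^(2/5) = 9.1018
1.02 * D = 1.1424
L = 7.9594 m

7.9594 m


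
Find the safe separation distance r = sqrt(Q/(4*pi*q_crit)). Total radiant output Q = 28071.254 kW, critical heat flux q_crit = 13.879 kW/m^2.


4*pi*q_crit = 174.41
Q/(4*pi*q_crit) = 160.95
r = sqrt(160.95) = 12.687 m

12.687 m


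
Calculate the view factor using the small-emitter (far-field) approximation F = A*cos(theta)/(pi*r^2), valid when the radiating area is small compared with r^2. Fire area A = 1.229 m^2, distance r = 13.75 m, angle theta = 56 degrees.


cos(56 deg) = 0.55919
pi*r^2 = 593.96
F = 1.229 * 0.55919 / 593.96 = 0.0011571

0.0011571


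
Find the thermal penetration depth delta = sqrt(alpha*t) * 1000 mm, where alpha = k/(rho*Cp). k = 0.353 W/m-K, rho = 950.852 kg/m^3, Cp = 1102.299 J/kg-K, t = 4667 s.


alpha = 0.353 / (950.852 * 1102.299) = 3.3679e-07 m^2/s
alpha * t = 0.0015718
delta = sqrt(0.0015718) * 1000 = 39.646 mm

39.646 mm


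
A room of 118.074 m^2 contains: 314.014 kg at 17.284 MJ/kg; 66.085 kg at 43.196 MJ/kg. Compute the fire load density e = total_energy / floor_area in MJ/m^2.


Total energy = 314.014*17.284 + 66.085*43.196
= 5427.418 + 2854.608
= 8282.026 MJ
e = 8282.026 / 118.074 = 70.143 MJ/m^2

70.143 MJ/m^2


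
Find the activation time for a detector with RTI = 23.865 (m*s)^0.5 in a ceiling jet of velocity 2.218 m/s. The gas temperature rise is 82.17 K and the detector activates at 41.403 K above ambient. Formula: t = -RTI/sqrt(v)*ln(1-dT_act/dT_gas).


dT_act/dT_gas = 0.50387
ln(1 - 0.50387) = -0.70092
t = -23.865 / sqrt(2.218) * -0.70092 = 11.232 s

11.232 s


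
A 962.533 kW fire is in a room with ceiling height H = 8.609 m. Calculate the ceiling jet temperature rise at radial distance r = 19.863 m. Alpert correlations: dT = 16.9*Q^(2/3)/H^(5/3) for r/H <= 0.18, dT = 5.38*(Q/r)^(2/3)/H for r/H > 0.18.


r/H = 19.863 / 8.609 = 2.3072
r/H > 0.18, so dT = 5.38*(Q/r)^(2/3)/H
Q/r = 48.459
(Q/r)^(2/3) = 13.292
dT = 5.38 * 13.292 / 8.609 = 8.3063 K

8.3063 K


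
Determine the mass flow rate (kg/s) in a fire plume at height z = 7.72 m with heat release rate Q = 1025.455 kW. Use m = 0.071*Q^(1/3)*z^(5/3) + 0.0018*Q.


Q^(1/3) = 10.084
z^(5/3) = 30.155
First term = 0.071 * 10.084 * 30.155 = 21.590
Second term = 0.0018 * 1025.455 = 1.8458
m = 23.436 kg/s

23.436 kg/s


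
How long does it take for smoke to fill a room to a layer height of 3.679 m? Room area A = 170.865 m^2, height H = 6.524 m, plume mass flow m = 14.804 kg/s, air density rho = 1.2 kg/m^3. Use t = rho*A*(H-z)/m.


H - z = 2.845 m
t = 1.2 * 170.865 * 2.845 / 14.804 = 39.404 s

39.404 s


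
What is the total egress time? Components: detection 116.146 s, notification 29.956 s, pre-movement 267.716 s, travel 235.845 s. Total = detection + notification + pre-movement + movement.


Total = 116.146 + 29.956 + 267.716 + 235.845 = 649.663 s

649.663 s


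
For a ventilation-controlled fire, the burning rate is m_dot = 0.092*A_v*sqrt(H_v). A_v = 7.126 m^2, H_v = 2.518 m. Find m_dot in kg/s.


sqrt(H_v) = 1.5868
m_dot = 0.092 * 7.126 * 1.5868 = 1.0403 kg/s

1.0403 kg/s


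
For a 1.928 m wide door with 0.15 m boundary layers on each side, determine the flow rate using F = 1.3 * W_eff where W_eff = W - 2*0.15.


W_eff = 1.928 - 0.30 = 1.628 m
F = 1.3 * 1.628 = 2.1164 persons/s

2.1164 persons/s


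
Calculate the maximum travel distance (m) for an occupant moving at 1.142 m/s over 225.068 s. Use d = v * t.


d = 1.142 * 225.068 = 257.03 m

257.03 m


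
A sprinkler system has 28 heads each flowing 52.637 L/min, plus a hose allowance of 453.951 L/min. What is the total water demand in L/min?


Sprinkler demand = 28 * 52.637 = 1473.836 L/min
Total = 1473.836 + 453.951 = 1927.787 L/min

1927.787 L/min


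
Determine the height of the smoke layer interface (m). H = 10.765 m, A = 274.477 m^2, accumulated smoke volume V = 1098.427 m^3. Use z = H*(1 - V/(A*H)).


V/(A*H) = 0.37175
1 - 0.37175 = 0.62825
z = 10.765 * 0.62825 = 6.7631 m

6.7631 m


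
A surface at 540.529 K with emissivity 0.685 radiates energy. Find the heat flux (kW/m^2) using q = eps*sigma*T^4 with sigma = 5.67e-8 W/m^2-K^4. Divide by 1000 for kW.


T^4 = 8.5364e+10
q = 0.685 * 5.67e-8 * 8.5364e+10 / 1000 = 3.3155 kW/m^2

3.3155 kW/m^2


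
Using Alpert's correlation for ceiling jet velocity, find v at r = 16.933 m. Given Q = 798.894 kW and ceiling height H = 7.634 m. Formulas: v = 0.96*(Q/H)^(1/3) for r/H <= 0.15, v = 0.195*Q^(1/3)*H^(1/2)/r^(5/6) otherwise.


r/H = 16.933 / 7.634 = 2.2181
r/H > 0.15, so v = 0.195*Q^(1/3)*H^(1/2)/r^(5/6)
Q^(1/3) = 9.2789
H^(1/2) = 2.7630
r^(5/6) = 10.567
v = 0.195 * 9.2789 * 2.7630 / 10.567 = 0.47311 m/s

0.47311 m/s


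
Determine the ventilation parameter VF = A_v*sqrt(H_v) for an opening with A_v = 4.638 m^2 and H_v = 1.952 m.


sqrt(H_v) = 1.3971
VF = 4.638 * 1.3971 = 6.4799 m^(5/2)

6.4799 m^(5/2)


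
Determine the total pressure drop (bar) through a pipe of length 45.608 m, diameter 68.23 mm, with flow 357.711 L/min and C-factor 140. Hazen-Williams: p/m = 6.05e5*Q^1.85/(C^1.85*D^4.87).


Q^1.85 = 52971
C^1.85 = 9339.8
D^4.87 = 8.5400e+08
p/m = 0.0040178 bar/m
p_total = 0.0040178 * 45.608 = 0.18325 bar

0.18325 bar


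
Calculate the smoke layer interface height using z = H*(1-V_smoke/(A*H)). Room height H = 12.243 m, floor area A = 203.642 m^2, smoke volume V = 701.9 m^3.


V/(A*H) = 0.28153
1 - 0.28153 = 0.71847
z = 12.243 * 0.71847 = 8.7963 m

8.7963 m


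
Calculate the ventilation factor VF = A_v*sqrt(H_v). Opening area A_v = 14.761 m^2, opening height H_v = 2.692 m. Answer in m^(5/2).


sqrt(H_v) = 1.6407
VF = 14.761 * 1.6407 = 24.219 m^(5/2)

24.219 m^(5/2)


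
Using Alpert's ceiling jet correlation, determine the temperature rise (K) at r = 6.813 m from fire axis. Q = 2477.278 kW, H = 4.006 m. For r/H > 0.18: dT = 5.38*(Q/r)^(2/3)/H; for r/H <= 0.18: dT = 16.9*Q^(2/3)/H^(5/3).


r/H = 6.813 / 4.006 = 1.7007
r/H > 0.18, so dT = 5.38*(Q/r)^(2/3)/H
Q/r = 363.61
(Q/r)^(2/3) = 50.944
dT = 5.38 * 50.944 / 4.006 = 68.417 K

68.417 K


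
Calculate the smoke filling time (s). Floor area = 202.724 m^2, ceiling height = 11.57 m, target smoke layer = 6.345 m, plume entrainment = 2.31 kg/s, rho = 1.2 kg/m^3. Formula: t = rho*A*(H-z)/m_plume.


H - z = 5.225 m
t = 1.2 * 202.724 * 5.225 / 2.31 = 550.25 s

550.25 s


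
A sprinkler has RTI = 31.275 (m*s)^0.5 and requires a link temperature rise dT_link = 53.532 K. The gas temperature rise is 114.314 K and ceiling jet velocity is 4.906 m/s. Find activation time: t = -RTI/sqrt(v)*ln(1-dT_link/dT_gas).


dT_link/dT_gas = 0.46829
ln(1 - 0.46829) = -0.63166
t = -31.275 / sqrt(4.906) * -0.63166 = 8.9189 s

8.9189 s


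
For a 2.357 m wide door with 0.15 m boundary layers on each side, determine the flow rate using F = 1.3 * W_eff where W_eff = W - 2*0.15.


W_eff = 2.357 - 0.30 = 2.057 m
F = 1.3 * 2.057 = 2.6741 persons/s

2.6741 persons/s


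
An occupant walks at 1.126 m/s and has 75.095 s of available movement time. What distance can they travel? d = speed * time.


d = 1.126 * 75.095 = 84.557 m

84.557 m


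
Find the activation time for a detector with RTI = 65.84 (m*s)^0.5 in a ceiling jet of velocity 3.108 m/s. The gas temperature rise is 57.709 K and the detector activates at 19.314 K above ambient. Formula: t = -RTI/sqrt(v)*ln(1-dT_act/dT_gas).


dT_act/dT_gas = 0.33468
ln(1 - 0.33468) = -0.40749
t = -65.84 / sqrt(3.108) * -0.40749 = 15.218 s

15.218 s


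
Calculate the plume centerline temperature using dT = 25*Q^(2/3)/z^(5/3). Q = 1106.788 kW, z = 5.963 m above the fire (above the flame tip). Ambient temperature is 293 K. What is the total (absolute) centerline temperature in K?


Q^(2/3) = 107.00
z^(5/3) = 19.608
dT = 25 * 107.00 / 19.608 = 136.42 K
T = 293 + 136.42 = 429.42 K

429.42 K


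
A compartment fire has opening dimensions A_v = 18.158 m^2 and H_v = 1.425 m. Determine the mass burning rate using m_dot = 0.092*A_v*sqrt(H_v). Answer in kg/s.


sqrt(H_v) = 1.1937
m_dot = 0.092 * 18.158 * 1.1937 = 1.9942 kg/s

1.9942 kg/s


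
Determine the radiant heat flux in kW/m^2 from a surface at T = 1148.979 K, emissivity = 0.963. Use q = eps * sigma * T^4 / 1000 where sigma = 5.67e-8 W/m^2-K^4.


T^4 = 1.7428e+12
q = 0.963 * 5.67e-8 * 1.7428e+12 / 1000 = 95.161 kW/m^2

95.161 kW/m^2


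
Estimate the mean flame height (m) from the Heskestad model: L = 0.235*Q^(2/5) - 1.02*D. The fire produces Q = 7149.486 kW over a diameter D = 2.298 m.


Q^(2/5) = 34.810
0.235 * Q^(2/5) = 8.1805
1.02 * D = 2.3440
L = 5.8365 m

5.8365 m


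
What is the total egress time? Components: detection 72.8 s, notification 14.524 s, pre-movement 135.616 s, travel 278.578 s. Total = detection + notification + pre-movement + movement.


Total = 72.8 + 14.524 + 135.616 + 278.578 = 501.518 s

501.518 s


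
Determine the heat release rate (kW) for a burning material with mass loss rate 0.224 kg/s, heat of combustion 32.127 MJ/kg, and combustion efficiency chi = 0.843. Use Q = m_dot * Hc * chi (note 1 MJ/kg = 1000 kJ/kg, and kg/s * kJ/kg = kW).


Hc = 32.127 MJ/kg = 32.127 * 1000 kJ/kg = 32127 kJ/kg
Q = 0.224 kg/s * 32127 kJ/kg * 0.843 = 6066.6 kW

6066.6 kW


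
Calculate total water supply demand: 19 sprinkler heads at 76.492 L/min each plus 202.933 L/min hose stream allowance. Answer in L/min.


Sprinkler demand = 19 * 76.492 = 1453.348 L/min
Total = 1453.348 + 202.933 = 1656.281 L/min

1656.281 L/min


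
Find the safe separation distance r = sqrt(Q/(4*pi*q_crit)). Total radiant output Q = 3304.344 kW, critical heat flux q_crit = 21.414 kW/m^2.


4*pi*q_crit = 269.10
Q/(4*pi*q_crit) = 12.279
r = sqrt(12.279) = 3.5042 m

3.5042 m


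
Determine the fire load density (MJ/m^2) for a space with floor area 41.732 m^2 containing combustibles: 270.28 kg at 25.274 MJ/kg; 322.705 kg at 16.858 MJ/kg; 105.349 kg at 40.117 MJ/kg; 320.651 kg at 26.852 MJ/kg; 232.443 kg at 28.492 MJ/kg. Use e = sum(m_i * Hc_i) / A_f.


Total energy = 270.28*25.274 + 322.705*16.858 + 105.349*40.117 + 320.651*26.852 + 232.443*28.492
= 6831.057 + 5440.161 + 4226.286 + 8610.121 + 6622.766
= 31730.39 MJ
e = 31730.39 / 41.732 = 760.34 MJ/m^2

760.34 MJ/m^2


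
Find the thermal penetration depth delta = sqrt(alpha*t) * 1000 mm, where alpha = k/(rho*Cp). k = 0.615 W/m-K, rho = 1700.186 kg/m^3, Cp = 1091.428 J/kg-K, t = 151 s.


alpha = 0.615 / (1700.186 * 1091.428) = 3.3142e-07 m^2/s
alpha * t = 5.0045e-05
delta = sqrt(5.0045e-05) * 1000 = 7.0742 mm

7.0742 mm


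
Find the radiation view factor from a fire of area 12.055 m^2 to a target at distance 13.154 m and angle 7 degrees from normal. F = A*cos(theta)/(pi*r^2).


cos(7 deg) = 0.99255
pi*r^2 = 543.58
F = 12.055 * 0.99255 / 543.58 = 0.022012

0.022012


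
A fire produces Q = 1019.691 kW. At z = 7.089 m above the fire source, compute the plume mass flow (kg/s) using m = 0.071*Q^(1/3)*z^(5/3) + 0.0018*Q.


Q^(1/3) = 10.065
z^(5/3) = 26.160
First term = 0.071 * 10.065 * 26.160 = 18.695
Second term = 0.0018 * 1019.691 = 1.8354
m = 20.530 kg/s

20.530 kg/s


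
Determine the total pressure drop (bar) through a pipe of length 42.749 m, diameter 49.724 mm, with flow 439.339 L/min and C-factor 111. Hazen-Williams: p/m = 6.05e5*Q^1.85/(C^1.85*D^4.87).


Q^1.85 = 77478
C^1.85 = 6079.2
D^4.87 = 1.8293e+08
p/m = 0.042151 bar/m
p_total = 0.042151 * 42.749 = 1.8019 bar

1.8019 bar


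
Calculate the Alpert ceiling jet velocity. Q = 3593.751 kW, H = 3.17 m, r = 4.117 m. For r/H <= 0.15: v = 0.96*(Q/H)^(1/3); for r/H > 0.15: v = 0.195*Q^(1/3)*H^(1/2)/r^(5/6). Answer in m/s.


r/H = 4.117 / 3.17 = 1.2987
r/H > 0.15, so v = 0.195*Q^(1/3)*H^(1/2)/r^(5/6)
Q^(1/3) = 15.317
H^(1/2) = 1.7804
r^(5/6) = 3.2520
v = 0.195 * 15.317 * 1.7804 / 3.2520 = 1.6353 m/s

1.6353 m/s


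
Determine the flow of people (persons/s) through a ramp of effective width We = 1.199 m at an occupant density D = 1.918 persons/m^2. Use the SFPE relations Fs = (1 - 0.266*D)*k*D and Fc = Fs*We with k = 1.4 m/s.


1 - 0.266*D = 1 - 0.266*1.918 = 0.48981
Fs = 0.48981 * 1.4 * 1.918 = 1.3152 persons/(s*m)
Fc = 1.3152 * 1.199 = 1.5770 persons/s

1.5770 persons/s


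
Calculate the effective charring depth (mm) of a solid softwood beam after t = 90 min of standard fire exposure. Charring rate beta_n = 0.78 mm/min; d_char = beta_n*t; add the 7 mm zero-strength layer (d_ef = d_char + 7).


d_char = 0.78 * 90 = 70.2 mm
d_ef = 70.2 + 1.0*7 = 77.2 mm

77.2 mm


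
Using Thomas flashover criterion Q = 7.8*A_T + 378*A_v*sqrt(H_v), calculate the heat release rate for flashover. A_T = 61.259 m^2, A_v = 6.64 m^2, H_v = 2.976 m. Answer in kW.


7.8*A_T = 477.82
sqrt(H_v) = 1.7251
378*A_v*sqrt(H_v) = 4329.9
Q = 477.82 + 4329.9 = 4807.7 kW

4807.7 kW


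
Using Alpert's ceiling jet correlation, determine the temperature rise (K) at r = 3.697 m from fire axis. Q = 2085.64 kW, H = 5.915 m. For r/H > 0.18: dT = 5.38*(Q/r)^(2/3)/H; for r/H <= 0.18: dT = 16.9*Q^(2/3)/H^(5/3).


r/H = 3.697 / 5.915 = 0.62502
r/H > 0.18, so dT = 5.38*(Q/r)^(2/3)/H
Q/r = 564.14
(Q/r)^(2/3) = 68.275
dT = 5.38 * 68.275 / 5.915 = 62.099 K

62.099 K


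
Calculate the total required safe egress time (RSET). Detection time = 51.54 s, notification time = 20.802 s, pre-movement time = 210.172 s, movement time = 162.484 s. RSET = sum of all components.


Total = 51.54 + 20.802 + 210.172 + 162.484 = 444.998 s

444.998 s


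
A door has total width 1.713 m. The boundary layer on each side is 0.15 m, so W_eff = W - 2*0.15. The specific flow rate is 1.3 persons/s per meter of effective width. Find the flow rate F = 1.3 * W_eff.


W_eff = 1.713 - 0.30 = 1.413 m
F = 1.3 * 1.413 = 1.8369 persons/s

1.8369 persons/s


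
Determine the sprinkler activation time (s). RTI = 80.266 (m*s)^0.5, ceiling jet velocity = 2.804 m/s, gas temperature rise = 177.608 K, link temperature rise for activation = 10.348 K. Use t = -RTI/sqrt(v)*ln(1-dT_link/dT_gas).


dT_link/dT_gas = 0.058263
ln(1 - 0.058263) = -0.060029
t = -80.266 / sqrt(2.804) * -0.060029 = 2.8774 s

2.8774 s


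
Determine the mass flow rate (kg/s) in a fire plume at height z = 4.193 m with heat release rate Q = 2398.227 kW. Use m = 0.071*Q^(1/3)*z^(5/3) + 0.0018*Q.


Q^(1/3) = 13.385
z^(5/3) = 10.903
First term = 0.071 * 13.385 * 10.903 = 10.362
Second term = 0.0018 * 2398.227 = 4.3168
m = 14.678 kg/s

14.678 kg/s


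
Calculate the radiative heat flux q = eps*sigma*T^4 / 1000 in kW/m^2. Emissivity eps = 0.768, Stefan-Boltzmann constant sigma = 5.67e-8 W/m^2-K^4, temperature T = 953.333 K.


T^4 = 8.2600e+11
q = 0.768 * 5.67e-8 * 8.2600e+11 / 1000 = 35.969 kW/m^2

35.969 kW/m^2


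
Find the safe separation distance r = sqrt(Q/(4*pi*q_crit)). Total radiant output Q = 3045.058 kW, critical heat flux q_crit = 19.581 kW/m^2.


4*pi*q_crit = 246.06
Q/(4*pi*q_crit) = 12.375
r = sqrt(12.375) = 3.5178 m

3.5178 m


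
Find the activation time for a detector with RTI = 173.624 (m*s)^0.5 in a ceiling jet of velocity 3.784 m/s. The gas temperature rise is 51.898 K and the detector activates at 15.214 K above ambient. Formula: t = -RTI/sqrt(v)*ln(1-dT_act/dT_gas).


dT_act/dT_gas = 0.29315
ln(1 - 0.29315) = -0.34694
t = -173.624 / sqrt(3.784) * -0.34694 = 30.966 s

30.966 s


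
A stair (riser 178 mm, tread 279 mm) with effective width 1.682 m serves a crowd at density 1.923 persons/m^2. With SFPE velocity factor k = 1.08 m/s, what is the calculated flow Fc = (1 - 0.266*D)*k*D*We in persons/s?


1 - 0.266*D = 1 - 0.266*1.923 = 0.48848
Fs = 0.48848 * 1.08 * 1.923 = 1.0145 persons/(s*m)
Fc = 1.0145 * 1.682 = 1.7064 persons/s

1.7064 persons/s


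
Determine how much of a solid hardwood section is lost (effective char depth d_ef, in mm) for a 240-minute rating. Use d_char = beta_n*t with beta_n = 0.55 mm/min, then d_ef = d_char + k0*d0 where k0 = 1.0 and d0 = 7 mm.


d_char = 0.55 * 240 = 132 mm
d_ef = 132 + 1.0*7 = 139 mm

139 mm


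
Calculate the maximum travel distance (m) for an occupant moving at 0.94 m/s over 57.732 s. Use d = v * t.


d = 0.94 * 57.732 = 54.268 m

54.268 m


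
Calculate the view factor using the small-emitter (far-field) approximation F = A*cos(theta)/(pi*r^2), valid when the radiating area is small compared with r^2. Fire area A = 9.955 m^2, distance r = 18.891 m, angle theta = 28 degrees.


cos(28 deg) = 0.88295
pi*r^2 = 1121.1
F = 9.955 * 0.88295 / 1121.1 = 0.0078400

0.0078400


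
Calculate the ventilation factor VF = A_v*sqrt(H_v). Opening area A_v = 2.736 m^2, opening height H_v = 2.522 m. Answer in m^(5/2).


sqrt(H_v) = 1.5881
VF = 2.736 * 1.5881 = 4.3450 m^(5/2)

4.3450 m^(5/2)


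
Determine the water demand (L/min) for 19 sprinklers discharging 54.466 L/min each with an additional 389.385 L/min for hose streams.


Sprinkler demand = 19 * 54.466 = 1034.854 L/min
Total = 1034.854 + 389.385 = 1424.239 L/min

1424.239 L/min


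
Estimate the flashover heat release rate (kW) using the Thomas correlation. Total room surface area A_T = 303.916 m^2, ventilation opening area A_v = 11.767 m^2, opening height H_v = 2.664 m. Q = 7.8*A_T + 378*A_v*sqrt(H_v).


7.8*A_T = 2370.5
sqrt(H_v) = 1.6322
378*A_v*sqrt(H_v) = 7259.8
Q = 2370.5 + 7259.8 = 9630.3 kW

9630.3 kW


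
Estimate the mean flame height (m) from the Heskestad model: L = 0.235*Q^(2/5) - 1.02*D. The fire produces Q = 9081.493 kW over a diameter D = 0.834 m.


Q^(2/5) = 38.306
0.235 * Q^(2/5) = 9.0018
1.02 * D = 0.85068
L = 8.1511 m

8.1511 m


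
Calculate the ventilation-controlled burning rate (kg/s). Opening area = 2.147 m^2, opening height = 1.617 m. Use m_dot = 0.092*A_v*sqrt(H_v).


sqrt(H_v) = 1.2716
m_dot = 0.092 * 2.147 * 1.2716 = 0.25117 kg/s

0.25117 kg/s


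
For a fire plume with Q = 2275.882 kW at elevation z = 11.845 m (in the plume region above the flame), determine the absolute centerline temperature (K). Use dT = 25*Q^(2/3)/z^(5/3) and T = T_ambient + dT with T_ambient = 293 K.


Q^(2/3) = 173.02
z^(5/3) = 61.550
dT = 25 * 173.02 / 61.550 = 70.277 K
T = 293 + 70.277 = 363.28 K

363.28 K


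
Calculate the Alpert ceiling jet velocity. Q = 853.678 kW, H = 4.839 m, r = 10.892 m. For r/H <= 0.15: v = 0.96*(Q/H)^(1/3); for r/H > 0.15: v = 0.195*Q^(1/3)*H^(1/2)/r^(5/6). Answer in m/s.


r/H = 10.892 / 4.839 = 2.2509
r/H > 0.15, so v = 0.195*Q^(1/3)*H^(1/2)/r^(5/6)
Q^(1/3) = 9.4863
H^(1/2) = 2.1998
r^(5/6) = 7.3157
v = 0.195 * 9.4863 * 2.1998 / 7.3157 = 0.55623 m/s

0.55623 m/s


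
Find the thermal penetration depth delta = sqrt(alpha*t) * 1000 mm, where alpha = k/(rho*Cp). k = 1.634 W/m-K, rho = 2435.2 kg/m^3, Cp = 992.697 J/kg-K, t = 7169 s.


alpha = 1.634 / (2435.2 * 992.697) = 6.7593e-07 m^2/s
alpha * t = 0.0048457
delta = sqrt(0.0048457) * 1000 = 69.611 mm

69.611 mm


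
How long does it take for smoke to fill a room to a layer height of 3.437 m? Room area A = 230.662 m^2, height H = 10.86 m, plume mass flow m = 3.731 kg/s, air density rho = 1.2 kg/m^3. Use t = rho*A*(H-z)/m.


H - z = 7.423 m
t = 1.2 * 230.662 * 7.423 / 3.731 = 550.70 s

550.70 s


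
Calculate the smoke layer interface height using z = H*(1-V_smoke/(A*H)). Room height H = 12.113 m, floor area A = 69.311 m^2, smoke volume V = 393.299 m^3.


V/(A*H) = 0.46846
1 - 0.46846 = 0.53154
z = 12.113 * 0.53154 = 6.4386 m

6.4386 m


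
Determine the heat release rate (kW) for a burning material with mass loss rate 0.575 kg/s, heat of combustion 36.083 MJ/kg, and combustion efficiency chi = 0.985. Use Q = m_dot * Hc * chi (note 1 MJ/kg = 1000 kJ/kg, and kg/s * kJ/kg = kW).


Hc = 36.083 MJ/kg = 36.083 * 1000 kJ/kg = 36083 kJ/kg
Q = 0.575 kg/s * 36083 kJ/kg * 0.985 = 20437 kW

20437 kW


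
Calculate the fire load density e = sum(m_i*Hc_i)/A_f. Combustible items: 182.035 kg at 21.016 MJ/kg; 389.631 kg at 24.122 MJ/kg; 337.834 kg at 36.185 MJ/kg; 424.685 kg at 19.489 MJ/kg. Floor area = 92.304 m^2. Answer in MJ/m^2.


Total energy = 182.035*21.016 + 389.631*24.122 + 337.834*36.185 + 424.685*19.489
= 3825.648 + 9398.679 + 12224.52 + 8276.686
= 33725.54 MJ
e = 33725.54 / 92.304 = 365.37 MJ/m^2

365.37 MJ/m^2


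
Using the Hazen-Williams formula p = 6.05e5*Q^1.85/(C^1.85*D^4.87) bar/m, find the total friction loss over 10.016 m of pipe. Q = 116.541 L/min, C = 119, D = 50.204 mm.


Q^1.85 = 6652.5
C^1.85 = 6914.5
D^4.87 = 1.9169e+08
p/m = 0.0030366 bar/m
p_total = 0.0030366 * 10.016 = 0.030414 bar

0.030414 bar


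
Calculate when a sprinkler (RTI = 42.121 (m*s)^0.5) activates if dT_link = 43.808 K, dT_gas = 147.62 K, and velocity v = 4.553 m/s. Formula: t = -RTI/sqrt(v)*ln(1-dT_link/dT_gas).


dT_link/dT_gas = 0.29676
ln(1 - 0.29676) = -0.35206
t = -42.121 / sqrt(4.553) * -0.35206 = 6.9497 s

6.9497 s


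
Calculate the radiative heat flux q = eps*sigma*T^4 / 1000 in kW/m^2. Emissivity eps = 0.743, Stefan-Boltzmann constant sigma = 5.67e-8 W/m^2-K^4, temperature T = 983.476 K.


T^4 = 9.3552e+11
q = 0.743 * 5.67e-8 * 9.3552e+11 / 1000 = 39.412 kW/m^2

39.412 kW/m^2


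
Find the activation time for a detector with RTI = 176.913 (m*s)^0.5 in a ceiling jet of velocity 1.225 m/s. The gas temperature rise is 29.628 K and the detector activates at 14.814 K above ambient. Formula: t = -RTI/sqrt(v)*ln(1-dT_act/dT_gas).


dT_act/dT_gas = 0.5
ln(1 - 0.5) = -0.69315
t = -176.913 / sqrt(1.225) * -0.69315 = 110.79 s

110.79 s


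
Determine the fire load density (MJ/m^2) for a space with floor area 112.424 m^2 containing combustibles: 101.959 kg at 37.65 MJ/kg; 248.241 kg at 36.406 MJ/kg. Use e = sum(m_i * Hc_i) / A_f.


Total energy = 101.959*37.65 + 248.241*36.406
= 3838.756 + 9037.462
= 12876.22 MJ
e = 12876.22 / 112.424 = 114.53 MJ/m^2

114.53 MJ/m^2


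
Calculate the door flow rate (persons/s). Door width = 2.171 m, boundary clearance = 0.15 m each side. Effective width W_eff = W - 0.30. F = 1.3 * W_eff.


W_eff = 2.171 - 0.30 = 1.871 m
F = 1.3 * 1.871 = 2.4323 persons/s

2.4323 persons/s


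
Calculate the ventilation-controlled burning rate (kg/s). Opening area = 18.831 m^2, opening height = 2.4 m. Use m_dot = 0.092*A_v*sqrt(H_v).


sqrt(H_v) = 1.5492
m_dot = 0.092 * 18.831 * 1.5492 = 2.6839 kg/s

2.6839 kg/s


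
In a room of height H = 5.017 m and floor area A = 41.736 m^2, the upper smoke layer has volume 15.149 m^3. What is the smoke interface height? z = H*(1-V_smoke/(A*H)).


V/(A*H) = 0.072348
1 - 0.072348 = 0.92765
z = 5.017 * 0.92765 = 4.6540 m

4.6540 m


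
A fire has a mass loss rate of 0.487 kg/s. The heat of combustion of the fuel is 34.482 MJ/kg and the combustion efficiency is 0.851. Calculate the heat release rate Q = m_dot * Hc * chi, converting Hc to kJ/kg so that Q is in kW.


Hc = 34.482 MJ/kg = 34.482 * 1000 kJ/kg = 34482 kJ/kg
Q = 0.487 kg/s * 34482 kJ/kg * 0.851 = 14291 kW

14291 kW


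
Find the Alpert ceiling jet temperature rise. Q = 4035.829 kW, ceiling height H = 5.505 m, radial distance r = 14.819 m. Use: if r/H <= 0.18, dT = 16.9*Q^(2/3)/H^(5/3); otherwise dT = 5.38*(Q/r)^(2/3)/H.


r/H = 14.819 / 5.505 = 2.6919
r/H > 0.18, so dT = 5.38*(Q/r)^(2/3)/H
Q/r = 272.34
(Q/r)^(2/3) = 42.015
dT = 5.38 * 42.015 / 5.505 = 41.061 K

41.061 K


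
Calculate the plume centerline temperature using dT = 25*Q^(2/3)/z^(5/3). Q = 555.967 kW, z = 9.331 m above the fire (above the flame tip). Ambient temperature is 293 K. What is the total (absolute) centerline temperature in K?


Q^(2/3) = 67.613
z^(5/3) = 41.357
dT = 25 * 67.613 / 41.357 = 40.872 K
T = 293 + 40.872 = 333.87 K

333.87 K


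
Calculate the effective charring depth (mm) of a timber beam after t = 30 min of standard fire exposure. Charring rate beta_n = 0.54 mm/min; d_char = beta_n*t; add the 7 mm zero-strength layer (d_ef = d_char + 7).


d_char = 0.54 * 30 = 16.2 mm
d_ef = 16.2 + 1.0*7 = 23.2 mm

23.2 mm


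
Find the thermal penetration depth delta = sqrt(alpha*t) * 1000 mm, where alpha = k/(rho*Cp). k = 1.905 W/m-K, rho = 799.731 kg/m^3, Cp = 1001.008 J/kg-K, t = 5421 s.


alpha = 1.905 / (799.731 * 1001.008) = 2.3797e-06 m^2/s
alpha * t = 0.012900
delta = sqrt(0.012900) * 1000 = 113.58 mm

113.58 mm


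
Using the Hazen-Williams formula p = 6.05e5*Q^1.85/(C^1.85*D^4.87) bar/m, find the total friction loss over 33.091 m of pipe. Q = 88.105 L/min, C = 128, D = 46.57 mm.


Q^1.85 = 3965.1
C^1.85 = 7913.0
D^4.87 = 1.3295e+08
p/m = 0.0022803 bar/m
p_total = 0.0022803 * 33.091 = 0.075457 bar

0.075457 bar


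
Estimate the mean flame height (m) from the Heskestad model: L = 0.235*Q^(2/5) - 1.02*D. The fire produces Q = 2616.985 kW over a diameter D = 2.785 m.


Q^(2/5) = 23.287
0.235 * Q^(2/5) = 5.4725
1.02 * D = 2.8407
L = 2.6318 m

2.6318 m


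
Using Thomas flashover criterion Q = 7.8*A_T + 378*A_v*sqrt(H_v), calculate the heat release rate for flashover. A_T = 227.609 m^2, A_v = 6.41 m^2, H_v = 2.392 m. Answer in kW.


7.8*A_T = 1775.4
sqrt(H_v) = 1.5466
378*A_v*sqrt(H_v) = 3747.4
Q = 1775.4 + 3747.4 = 5522.8 kW

5522.8 kW


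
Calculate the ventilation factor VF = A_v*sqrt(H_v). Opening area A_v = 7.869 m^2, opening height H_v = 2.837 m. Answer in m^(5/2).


sqrt(H_v) = 1.6843
VF = 7.869 * 1.6843 = 13.254 m^(5/2)

13.254 m^(5/2)


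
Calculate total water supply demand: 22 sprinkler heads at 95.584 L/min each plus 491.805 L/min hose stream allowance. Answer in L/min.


Sprinkler demand = 22 * 95.584 = 2102.848 L/min
Total = 2102.848 + 491.805 = 2594.653 L/min

2594.653 L/min


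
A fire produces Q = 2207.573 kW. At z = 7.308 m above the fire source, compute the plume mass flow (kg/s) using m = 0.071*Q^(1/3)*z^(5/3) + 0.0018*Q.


Q^(1/3) = 13.021
z^(5/3) = 27.521
First term = 0.071 * 13.021 * 27.521 = 25.443
Second term = 0.0018 * 2207.573 = 3.9736
m = 29.416 kg/s

29.416 kg/s


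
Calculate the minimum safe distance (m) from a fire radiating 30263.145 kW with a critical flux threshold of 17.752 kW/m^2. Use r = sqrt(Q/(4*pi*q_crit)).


4*pi*q_crit = 223.08
Q/(4*pi*q_crit) = 135.66
r = sqrt(135.66) = 11.647 m

11.647 m


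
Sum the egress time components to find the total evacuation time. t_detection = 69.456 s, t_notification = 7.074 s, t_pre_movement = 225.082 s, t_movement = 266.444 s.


Total = 69.456 + 7.074 + 225.082 + 266.444 = 568.056 s

568.056 s


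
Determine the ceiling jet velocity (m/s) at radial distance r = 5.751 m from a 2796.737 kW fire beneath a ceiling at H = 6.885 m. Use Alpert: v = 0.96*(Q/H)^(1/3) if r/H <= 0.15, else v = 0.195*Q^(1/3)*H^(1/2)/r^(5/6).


r/H = 5.751 / 6.885 = 0.83529
r/H > 0.15, so v = 0.195*Q^(1/3)*H^(1/2)/r^(5/6)
Q^(1/3) = 14.089
H^(1/2) = 2.6239
r^(5/6) = 4.2965
v = 0.195 * 14.089 * 2.6239 / 4.2965 = 1.6778 m/s

1.6778 m/s


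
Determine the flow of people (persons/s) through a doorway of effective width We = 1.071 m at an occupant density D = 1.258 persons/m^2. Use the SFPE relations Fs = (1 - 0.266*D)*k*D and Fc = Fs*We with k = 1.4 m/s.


1 - 0.266*D = 1 - 0.266*1.258 = 0.66537
Fs = 0.66537 * 1.4 * 1.258 = 1.1719 persons/(s*m)
Fc = 1.1719 * 1.071 = 1.2551 persons/s

1.2551 persons/s


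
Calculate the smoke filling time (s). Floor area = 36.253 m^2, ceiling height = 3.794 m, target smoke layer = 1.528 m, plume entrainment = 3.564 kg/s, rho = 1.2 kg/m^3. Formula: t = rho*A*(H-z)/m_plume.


H - z = 2.266 m
t = 1.2 * 36.253 * 2.266 / 3.564 = 27.660 s

27.660 s


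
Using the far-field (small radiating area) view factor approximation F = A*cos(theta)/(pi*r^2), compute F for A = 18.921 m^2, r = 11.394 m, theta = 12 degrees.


cos(12 deg) = 0.97815
pi*r^2 = 407.85
F = 18.921 * 0.97815 / 407.85 = 0.045378

0.045378


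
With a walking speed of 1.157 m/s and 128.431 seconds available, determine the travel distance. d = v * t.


d = 1.157 * 128.431 = 148.59 m

148.59 m


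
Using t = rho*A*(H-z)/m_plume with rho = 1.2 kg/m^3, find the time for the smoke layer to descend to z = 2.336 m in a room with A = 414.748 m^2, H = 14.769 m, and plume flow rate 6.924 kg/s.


H - z = 12.433 m
t = 1.2 * 414.748 * 12.433 / 6.924 = 893.68 s

893.68 s


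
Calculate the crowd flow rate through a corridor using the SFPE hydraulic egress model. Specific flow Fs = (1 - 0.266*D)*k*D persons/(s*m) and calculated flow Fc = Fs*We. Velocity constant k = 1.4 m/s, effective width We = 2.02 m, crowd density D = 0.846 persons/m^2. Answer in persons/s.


1 - 0.266*D = 1 - 0.266*0.846 = 0.77496
Fs = 0.77496 * 1.4 * 0.846 = 0.91787 persons/(s*m)
Fc = 0.91787 * 2.02 = 1.8541 persons/s

1.8541 persons/s


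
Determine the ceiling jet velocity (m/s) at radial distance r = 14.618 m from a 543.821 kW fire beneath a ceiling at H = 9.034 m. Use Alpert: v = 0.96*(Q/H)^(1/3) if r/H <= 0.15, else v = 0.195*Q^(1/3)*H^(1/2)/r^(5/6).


r/H = 14.618 / 9.034 = 1.6181
r/H > 0.15, so v = 0.195*Q^(1/3)*H^(1/2)/r^(5/6)
Q^(1/3) = 8.1624
H^(1/2) = 3.0057
r^(5/6) = 9.3485
v = 0.195 * 8.1624 * 3.0057 / 9.3485 = 0.51174 m/s

0.51174 m/s


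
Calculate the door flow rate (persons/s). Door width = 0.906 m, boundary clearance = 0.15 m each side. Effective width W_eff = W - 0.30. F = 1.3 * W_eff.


W_eff = 0.906 - 0.30 = 0.606 m
F = 1.3 * 0.606 = 0.78780 persons/s

0.78780 persons/s


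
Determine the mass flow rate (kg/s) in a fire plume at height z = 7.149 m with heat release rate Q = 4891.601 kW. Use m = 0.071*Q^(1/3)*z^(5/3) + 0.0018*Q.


Q^(1/3) = 16.975
z^(5/3) = 26.530
First term = 0.071 * 16.975 * 26.530 = 31.976
Second term = 0.0018 * 4891.601 = 8.8049
m = 40.780 kg/s

40.780 kg/s


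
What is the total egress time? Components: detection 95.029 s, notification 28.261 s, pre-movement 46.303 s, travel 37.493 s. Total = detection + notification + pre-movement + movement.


Total = 95.029 + 28.261 + 46.303 + 37.493 = 207.086 s

207.086 s


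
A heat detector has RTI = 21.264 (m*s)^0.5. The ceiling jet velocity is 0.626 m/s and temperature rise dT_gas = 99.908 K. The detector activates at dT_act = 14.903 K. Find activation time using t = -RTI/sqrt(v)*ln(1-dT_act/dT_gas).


dT_act/dT_gas = 0.14917
ln(1 - 0.14917) = -0.16154
t = -21.264 / sqrt(0.626) * -0.16154 = 4.3415 s

4.3415 s


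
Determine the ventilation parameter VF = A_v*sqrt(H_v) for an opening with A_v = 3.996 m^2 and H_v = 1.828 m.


sqrt(H_v) = 1.3520
VF = 3.996 * 1.3520 = 5.4027 m^(5/2)

5.4027 m^(5/2)


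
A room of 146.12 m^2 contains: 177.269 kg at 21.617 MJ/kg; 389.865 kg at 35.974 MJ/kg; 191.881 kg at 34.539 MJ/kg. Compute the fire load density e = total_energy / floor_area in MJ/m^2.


Total energy = 177.269*21.617 + 389.865*35.974 + 191.881*34.539
= 3832.024 + 14025.00 + 6627.378
= 24484.41 MJ
e = 24484.41 / 146.12 = 167.56 MJ/m^2

167.56 MJ/m^2


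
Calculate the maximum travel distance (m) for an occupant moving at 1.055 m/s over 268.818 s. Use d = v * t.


d = 1.055 * 268.818 = 283.60 m

283.60 m


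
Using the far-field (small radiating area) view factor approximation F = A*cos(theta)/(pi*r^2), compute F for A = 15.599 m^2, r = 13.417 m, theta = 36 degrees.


cos(36 deg) = 0.80902
pi*r^2 = 565.54
F = 15.599 * 0.80902 / 565.54 = 0.022315

0.022315


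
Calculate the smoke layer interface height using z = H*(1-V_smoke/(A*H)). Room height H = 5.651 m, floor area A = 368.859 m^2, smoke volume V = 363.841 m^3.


V/(A*H) = 0.17455
1 - 0.17455 = 0.82545
z = 5.651 * 0.82545 = 4.6646 m

4.6646 m


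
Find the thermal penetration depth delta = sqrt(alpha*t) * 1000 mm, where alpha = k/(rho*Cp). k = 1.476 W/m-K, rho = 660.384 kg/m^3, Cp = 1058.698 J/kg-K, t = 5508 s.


alpha = 1.476 / (660.384 * 1058.698) = 2.1111e-06 m^2/s
alpha * t = 0.011628
delta = sqrt(0.011628) * 1000 = 107.83 mm

107.83 mm
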